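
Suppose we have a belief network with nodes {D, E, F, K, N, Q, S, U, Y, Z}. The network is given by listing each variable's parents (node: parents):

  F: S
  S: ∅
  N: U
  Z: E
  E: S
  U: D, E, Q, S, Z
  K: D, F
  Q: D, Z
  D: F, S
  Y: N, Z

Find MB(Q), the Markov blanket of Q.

Q's children: U.
Q's parents: D, Z.
Other parents of Q's children:
  U also has parents D, E, S, Z.
MB(Q) = {D, E, S, U, Z}.

{D, E, S, U, Z}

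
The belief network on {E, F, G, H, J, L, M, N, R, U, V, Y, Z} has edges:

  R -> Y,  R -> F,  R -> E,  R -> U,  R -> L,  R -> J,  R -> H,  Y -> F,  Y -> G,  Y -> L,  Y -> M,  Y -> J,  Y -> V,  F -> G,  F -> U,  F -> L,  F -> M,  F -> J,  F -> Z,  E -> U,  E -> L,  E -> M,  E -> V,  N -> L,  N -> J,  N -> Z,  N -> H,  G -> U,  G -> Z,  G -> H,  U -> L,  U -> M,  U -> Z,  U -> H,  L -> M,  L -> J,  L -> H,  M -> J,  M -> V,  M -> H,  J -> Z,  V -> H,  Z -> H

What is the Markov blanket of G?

By definition, MB(G) is built from G's parents, G's children, and the co-parents of G.
G has children H, U, Z.
G has parents F, Y.
For each child, the remaining parents (spouses of G):
  parents(U) \ {G} = {E, F, R}.
  Z also has parents F, J, N, U.
  H also has parents L, M, N, R, U, V, Z.
Union: {F, Y} ∪ {H, U, Z} ∪ {E, F, J, L, M, N, R, U, V, Z} = {E, F, H, J, L, M, N, R, U, V, Y, Z}.

{E, F, H, J, L, M, N, R, U, V, Y, Z}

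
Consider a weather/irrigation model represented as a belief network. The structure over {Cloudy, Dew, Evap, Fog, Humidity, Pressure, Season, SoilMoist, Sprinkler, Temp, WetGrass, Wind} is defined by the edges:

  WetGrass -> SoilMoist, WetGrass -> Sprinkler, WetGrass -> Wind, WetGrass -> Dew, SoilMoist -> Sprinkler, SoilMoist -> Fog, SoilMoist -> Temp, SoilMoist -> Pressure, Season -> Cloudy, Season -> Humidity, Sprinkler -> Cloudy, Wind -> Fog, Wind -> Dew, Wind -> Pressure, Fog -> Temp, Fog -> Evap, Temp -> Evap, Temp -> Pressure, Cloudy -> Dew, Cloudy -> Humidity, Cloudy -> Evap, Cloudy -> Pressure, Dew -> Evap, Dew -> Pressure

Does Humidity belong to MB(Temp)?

No

The Markov blanket of a node is its parents, its children, and the other parents of its children.
Temp's parents: Fog, SoilMoist.
Temp has children Evap, Pressure.
Co-parents of Temp (other parents of its children):
  parents(Evap) \ {Temp} = {Cloudy, Dew, Fog}.
  Pressure also has parents Cloudy, Dew, SoilMoist, Wind.
MB(Temp) = {Cloudy, Dew, Evap, Fog, Pressure, SoilMoist, Wind}; Humidity is not in this set.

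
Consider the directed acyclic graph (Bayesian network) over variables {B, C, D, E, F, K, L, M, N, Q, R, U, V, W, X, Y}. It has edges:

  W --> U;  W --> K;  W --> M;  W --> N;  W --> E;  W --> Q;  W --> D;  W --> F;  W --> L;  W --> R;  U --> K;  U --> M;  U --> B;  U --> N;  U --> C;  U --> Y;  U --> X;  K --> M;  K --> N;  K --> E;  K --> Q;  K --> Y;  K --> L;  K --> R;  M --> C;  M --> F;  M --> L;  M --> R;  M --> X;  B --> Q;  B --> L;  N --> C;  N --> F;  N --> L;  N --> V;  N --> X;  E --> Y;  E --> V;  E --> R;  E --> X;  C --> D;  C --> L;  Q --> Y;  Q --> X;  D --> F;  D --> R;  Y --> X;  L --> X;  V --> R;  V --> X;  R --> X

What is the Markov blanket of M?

{B, C, D, E, F, K, L, N, Q, R, U, V, W, X, Y}

M has parents K, U, W.
M has children C, F, L, R, X.
Other parents of M's children:
  parents(C) \ {M} = {N, U}.
  parents(F) \ {M} = {D, N, W}.
  L's other parents are B, C, K, N, W.
  R's other parents are D, E, K, V, W.
  X also has parents E, L, N, Q, R, U, V, Y.
Taking the union gives {B, C, D, E, F, K, L, N, Q, R, U, V, W, X, Y}.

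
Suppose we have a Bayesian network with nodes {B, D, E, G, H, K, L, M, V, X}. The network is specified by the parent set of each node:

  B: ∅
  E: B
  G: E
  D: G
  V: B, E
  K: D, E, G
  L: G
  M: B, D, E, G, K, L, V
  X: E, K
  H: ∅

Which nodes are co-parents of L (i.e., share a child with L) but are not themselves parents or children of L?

Children of L: M.
  M: B, D, E, G, K, V
Excluding nodes already adjacent to L (G, M), the co-parent-only contribution is {B, D, E, K, V}.

{B, D, E, K, V}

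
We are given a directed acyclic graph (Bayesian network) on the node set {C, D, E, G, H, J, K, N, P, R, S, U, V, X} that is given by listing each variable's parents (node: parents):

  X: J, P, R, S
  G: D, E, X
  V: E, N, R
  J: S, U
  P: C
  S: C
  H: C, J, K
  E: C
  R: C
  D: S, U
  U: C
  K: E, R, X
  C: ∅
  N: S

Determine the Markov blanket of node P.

P has child X.
P has parent C.
Parents of each child, excluding P:
  X: J, R, S
So the Markov blanket of P is {C, J, R, S, X}.

{C, J, R, S, X}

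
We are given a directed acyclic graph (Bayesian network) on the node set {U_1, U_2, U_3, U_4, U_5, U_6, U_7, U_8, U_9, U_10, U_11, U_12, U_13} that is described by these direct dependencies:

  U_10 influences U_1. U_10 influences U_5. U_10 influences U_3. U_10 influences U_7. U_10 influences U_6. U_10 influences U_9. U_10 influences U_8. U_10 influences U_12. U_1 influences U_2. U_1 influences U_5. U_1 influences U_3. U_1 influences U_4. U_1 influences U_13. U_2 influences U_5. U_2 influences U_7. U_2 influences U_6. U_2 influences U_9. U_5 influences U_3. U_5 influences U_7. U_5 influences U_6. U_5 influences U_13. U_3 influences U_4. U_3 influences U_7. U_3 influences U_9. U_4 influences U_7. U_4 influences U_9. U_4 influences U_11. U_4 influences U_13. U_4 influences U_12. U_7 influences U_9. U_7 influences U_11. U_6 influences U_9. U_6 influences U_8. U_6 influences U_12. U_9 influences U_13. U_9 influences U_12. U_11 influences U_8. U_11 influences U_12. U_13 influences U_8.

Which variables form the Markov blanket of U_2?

U_2's parents: U_1.
U_2's children: U_5, U_6, U_7, U_9.
Parents of each child, excluding U_2:
  U_5's other parents are U_1, U_10.
  U_7's other parents are U_3, U_4, U_5, U_10.
  U_6 also has parents U_5, U_10.
  parents(U_9) \ {U_2} = {U_3, U_4, U_6, U_7, U_10}.
Union: {U_1} ∪ {U_5, U_6, U_7, U_9} ∪ {U_1, U_3, U_4, U_5, U_6, U_7, U_10} = {U_1, U_3, U_4, U_5, U_6, U_7, U_9, U_10}.

{U_1, U_3, U_4, U_5, U_6, U_7, U_9, U_10}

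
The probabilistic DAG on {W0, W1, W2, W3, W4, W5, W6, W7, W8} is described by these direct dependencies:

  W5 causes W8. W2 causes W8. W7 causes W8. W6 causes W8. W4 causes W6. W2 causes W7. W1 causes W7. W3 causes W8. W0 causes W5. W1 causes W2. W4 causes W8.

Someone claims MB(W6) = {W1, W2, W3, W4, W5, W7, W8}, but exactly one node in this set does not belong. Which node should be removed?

W6 has child W8.
Pa(W6) = {W4}.
For each child, the remaining parents (spouses of W6):
  W8: W2, W3, W4, W5, W7
MB(W6) = {W2, W3, W4, W5, W7, W8}.
W1 is neither a parent, child, nor co-parent of W6, so it does not belong.

W1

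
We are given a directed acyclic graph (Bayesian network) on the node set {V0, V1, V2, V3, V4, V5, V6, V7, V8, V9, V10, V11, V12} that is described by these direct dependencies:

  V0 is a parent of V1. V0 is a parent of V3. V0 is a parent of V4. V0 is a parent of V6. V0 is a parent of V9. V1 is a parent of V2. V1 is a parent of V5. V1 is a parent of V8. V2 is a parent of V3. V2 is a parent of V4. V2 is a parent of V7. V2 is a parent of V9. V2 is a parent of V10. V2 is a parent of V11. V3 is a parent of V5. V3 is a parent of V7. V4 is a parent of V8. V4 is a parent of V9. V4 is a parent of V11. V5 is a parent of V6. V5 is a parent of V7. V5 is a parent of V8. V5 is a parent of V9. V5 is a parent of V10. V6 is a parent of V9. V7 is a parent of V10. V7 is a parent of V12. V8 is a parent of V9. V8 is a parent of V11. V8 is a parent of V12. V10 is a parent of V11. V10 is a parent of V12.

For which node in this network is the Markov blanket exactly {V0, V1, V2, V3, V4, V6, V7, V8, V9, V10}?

V5

The target node must have every member of {V0, V1, V2, V3, V4, V6, V7, V8, V9, V10} as a parent, child, or co-parent, and no others.
Parents of V5: V1, V3; children: V6, V7, V8, V9, V10; co-parents: V0, V1, V2, V3, V4, V6, V7, V8.
These exactly cover the given set, so the node is V5.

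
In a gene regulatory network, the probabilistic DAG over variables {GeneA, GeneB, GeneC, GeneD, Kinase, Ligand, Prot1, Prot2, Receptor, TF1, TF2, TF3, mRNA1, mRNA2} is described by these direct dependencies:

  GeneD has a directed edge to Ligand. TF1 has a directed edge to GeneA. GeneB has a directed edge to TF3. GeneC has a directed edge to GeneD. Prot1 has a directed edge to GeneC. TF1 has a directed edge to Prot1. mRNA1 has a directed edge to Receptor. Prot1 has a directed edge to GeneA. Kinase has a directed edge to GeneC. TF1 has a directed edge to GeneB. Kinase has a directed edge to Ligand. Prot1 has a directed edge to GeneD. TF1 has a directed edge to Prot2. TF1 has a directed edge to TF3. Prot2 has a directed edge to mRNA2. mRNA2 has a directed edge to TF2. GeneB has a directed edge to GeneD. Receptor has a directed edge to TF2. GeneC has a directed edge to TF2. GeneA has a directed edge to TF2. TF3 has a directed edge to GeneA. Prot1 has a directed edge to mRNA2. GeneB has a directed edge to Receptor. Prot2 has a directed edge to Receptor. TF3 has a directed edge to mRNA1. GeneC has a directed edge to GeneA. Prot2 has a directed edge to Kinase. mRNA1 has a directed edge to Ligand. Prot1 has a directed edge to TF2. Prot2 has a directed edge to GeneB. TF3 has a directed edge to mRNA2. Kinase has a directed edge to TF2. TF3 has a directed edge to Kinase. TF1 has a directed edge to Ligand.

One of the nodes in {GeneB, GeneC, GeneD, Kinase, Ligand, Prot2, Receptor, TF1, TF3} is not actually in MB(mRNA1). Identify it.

The Markov blanket of a node is its parents, its children, and the other parents of its children.
mRNA1's parents: TF3.
mRNA1's children: Ligand, Receptor.
Other parents of mRNA1's children:
  Ligand also has parents GeneD, Kinase, TF1.
  Receptor also has parents GeneB, Prot2.
MB(mRNA1) = {GeneB, GeneD, Kinase, Ligand, Prot2, Receptor, TF1, TF3}.
GeneC is neither a parent, child, nor co-parent of mRNA1, so it does not belong.

GeneC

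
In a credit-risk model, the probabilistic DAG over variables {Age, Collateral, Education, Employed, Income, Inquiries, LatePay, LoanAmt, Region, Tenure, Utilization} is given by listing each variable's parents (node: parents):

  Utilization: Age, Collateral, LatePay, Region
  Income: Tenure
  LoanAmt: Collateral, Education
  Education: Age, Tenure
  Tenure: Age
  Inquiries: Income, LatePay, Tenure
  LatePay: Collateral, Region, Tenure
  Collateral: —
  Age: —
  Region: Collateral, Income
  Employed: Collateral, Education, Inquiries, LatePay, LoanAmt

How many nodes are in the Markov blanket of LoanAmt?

5

Recall MB(v) = parents ∪ children ∪ spouses, where spouses are the other parents of v's children.
LoanAmt's parents: Collateral, Education.
LoanAmt's children: Employed.
Parents of each child, excluding LoanAmt:
  parents(Employed) \ {LoanAmt} = {Collateral, Education, Inquiries, LatePay}.
MB(LoanAmt) = {Collateral, Education, Employed, Inquiries, LatePay}, which has 5 nodes.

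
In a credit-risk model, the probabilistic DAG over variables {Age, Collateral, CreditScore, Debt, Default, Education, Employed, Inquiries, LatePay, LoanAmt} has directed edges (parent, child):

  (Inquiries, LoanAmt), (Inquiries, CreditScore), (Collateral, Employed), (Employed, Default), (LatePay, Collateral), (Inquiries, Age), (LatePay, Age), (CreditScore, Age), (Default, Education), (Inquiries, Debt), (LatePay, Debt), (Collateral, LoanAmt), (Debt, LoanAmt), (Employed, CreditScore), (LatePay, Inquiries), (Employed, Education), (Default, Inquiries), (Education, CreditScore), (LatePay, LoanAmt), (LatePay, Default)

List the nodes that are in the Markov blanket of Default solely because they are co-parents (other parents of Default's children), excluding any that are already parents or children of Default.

{}

Children of Default: Education, Inquiries.
  parents(Inquiries) \ {Default} = {LatePay}.
  Education also has parent Employed.
Excluding nodes already adjacent to Default (Education, Employed, Inquiries, LatePay), the co-parent-only contribution is {}.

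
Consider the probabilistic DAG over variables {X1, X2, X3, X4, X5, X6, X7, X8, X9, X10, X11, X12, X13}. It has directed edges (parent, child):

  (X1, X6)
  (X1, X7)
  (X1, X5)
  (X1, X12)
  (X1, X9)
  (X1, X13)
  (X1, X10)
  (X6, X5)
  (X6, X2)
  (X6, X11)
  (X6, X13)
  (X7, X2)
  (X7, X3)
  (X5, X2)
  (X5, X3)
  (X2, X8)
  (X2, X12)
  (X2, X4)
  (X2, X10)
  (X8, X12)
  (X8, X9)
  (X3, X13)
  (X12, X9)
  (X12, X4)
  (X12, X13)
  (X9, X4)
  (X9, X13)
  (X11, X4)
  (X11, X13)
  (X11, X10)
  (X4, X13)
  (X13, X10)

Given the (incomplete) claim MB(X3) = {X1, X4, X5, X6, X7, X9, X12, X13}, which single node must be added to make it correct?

Recall MB(v) = parents ∪ children ∪ spouses, where spouses are the other parents of v's children.
X3's parents: X5, X7.
X3's children: X13.
For each child, the remaining parents (spouses of X3):
  X13: X1, X4, X6, X9, X11, X12
MB(X3) = {X1, X4, X5, X6, X7, X9, X11, X12, X13}.
Comparing with the claimed set, X11 is missing.

X11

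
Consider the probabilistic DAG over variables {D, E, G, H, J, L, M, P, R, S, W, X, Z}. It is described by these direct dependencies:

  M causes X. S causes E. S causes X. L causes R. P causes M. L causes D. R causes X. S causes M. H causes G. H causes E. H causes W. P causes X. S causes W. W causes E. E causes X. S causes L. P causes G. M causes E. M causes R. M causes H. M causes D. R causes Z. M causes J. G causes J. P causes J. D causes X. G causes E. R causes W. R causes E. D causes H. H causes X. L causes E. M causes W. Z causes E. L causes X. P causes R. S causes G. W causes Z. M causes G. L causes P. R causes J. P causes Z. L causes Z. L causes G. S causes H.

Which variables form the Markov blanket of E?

Pa(E) = {G, H, L, M, R, S, W, Z}.
E's children: X.
Co-parents of E (other parents of its children):
  parents(X) \ {E} = {D, H, L, M, P, R, S}.
MB(E) = {D, G, H, L, M, P, R, S, W, X, Z}.

{D, G, H, L, M, P, R, S, W, X, Z}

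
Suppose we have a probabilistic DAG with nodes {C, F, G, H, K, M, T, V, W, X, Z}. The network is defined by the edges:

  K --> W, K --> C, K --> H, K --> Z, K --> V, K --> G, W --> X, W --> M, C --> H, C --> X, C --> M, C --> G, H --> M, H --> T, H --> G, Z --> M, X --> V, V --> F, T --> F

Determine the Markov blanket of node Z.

{C, H, K, M, W}

The Markov blanket of a node is its parents, its children, and the other parents of its children.
Z has parent K.
Ch(Z) = {M}.
Co-parents of Z (other parents of its children):
  M: C, H, W
MB(Z) = {C, H, K, M, W}.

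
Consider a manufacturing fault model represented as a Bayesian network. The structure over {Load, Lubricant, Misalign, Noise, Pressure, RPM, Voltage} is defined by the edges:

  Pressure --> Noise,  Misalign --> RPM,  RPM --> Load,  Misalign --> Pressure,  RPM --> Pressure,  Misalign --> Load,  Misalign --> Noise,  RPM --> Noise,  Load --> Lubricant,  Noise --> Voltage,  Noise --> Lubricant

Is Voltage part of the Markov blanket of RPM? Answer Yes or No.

By definition, MB(RPM) is built from RPM's parents, RPM's children, and the co-parents of RPM.
RPM has parent Misalign.
Ch(RPM) = {Load, Noise, Pressure}.
Co-parents of RPM (other parents of its children):
  Pressure also has parent Misalign.
  Noise also has parents Misalign, Pressure.
  parents(Load) \ {RPM} = {Misalign}.
MB(RPM) = {Load, Misalign, Noise, Pressure}; Voltage is not in this set.

No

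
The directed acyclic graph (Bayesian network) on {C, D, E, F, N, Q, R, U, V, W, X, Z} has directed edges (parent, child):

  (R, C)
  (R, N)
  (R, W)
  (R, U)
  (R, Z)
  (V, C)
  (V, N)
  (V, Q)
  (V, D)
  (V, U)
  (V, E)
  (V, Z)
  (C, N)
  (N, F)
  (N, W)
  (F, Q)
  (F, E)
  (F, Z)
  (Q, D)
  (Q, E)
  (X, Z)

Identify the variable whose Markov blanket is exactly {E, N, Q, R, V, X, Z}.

F

The target node must have every member of {E, N, Q, R, V, X, Z} as a parent, child, or co-parent, and no others.
Parents of F: N; children: E, Q, Z; co-parents: Q, R, V, X.
These exactly cover the given set, so the node is F.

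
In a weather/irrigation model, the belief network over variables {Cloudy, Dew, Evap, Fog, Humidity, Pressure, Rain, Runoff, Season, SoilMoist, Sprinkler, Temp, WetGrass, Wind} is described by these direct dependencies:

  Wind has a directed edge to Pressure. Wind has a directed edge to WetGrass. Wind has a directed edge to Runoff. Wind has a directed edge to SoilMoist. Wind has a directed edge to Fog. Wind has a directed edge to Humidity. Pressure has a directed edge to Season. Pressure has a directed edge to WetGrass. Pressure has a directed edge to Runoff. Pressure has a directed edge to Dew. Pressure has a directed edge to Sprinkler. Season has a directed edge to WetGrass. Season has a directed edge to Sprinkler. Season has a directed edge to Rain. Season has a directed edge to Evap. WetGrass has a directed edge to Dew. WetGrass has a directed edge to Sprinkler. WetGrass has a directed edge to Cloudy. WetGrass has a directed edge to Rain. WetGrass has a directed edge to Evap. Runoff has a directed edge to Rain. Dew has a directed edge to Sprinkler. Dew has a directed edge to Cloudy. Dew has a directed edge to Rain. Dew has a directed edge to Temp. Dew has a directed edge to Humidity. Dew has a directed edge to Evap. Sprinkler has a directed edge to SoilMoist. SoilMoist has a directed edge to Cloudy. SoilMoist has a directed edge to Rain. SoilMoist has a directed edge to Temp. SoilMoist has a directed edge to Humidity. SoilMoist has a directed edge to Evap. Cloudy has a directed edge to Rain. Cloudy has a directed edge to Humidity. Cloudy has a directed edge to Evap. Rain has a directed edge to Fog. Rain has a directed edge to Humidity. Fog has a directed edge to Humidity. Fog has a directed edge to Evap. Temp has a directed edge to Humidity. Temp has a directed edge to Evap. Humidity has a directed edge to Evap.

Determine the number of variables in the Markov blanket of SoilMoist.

12

The Markov blanket of a node is its parents, its children, and the other parents of its children.
Pa(SoilMoist) = {Sprinkler, Wind}.
Ch(SoilMoist) = {Cloudy, Evap, Humidity, Rain, Temp}.
Parents of each child, excluding SoilMoist:
  Cloudy also has parents Dew, WetGrass.
  Rain also has parents Cloudy, Dew, Runoff, Season, WetGrass.
  parents(Temp) \ {SoilMoist} = {Dew}.
  Humidity's other parents are Cloudy, Dew, Fog, Rain, Temp, Wind.
  Evap also has parents Cloudy, Dew, Fog, Humidity, Season, Temp, WetGrass.
MB(SoilMoist) = {Cloudy, Dew, Evap, Fog, Humidity, Rain, Runoff, Season, Sprinkler, Temp, WetGrass, Wind}, which has 12 nodes.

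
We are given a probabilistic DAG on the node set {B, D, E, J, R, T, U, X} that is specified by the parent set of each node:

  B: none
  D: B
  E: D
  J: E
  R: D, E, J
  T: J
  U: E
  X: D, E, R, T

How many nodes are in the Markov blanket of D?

6

D's children: E, R, X.
D has parent B.
Parents of each child, excluding D:
  E: —
  R: E, J
  X: E, R, T
MB(D) = {B, E, J, R, T, X}, which has 6 nodes.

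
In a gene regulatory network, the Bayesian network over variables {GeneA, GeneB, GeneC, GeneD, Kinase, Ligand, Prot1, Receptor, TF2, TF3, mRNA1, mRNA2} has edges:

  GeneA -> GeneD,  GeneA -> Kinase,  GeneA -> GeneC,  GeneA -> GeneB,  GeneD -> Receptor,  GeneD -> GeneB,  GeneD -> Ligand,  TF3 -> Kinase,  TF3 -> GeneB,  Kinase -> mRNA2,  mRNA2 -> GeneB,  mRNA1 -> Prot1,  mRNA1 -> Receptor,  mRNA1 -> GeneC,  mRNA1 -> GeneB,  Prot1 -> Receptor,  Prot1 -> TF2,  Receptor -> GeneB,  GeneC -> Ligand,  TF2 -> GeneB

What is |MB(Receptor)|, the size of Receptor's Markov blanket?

A node's Markov blanket = Pa ∪ Ch ∪ (parents of Ch other than the node itself).
Pa(Receptor) = {GeneD, Prot1, mRNA1}.
Ch(Receptor) = {GeneB}.
Co-parents of Receptor (other parents of its children):
  GeneB: GeneA, GeneD, TF2, TF3, mRNA1, mRNA2
MB(Receptor) = {GeneA, GeneB, GeneD, Prot1, TF2, TF3, mRNA1, mRNA2}, which has 8 nodes.

8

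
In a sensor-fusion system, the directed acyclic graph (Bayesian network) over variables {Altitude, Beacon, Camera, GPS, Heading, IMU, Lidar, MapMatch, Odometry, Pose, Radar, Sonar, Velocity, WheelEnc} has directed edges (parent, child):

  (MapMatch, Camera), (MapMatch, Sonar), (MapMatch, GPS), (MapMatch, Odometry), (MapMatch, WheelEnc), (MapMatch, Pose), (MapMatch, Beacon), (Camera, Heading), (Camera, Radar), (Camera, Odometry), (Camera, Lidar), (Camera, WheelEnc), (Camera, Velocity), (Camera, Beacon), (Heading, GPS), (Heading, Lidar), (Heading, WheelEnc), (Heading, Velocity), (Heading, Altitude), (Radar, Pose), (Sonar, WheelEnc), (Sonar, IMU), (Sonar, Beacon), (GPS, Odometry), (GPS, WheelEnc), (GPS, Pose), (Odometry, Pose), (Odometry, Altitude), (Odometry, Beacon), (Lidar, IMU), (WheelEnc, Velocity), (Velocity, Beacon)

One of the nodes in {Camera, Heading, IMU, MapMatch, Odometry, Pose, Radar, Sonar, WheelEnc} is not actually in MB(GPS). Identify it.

Pa(GPS) = {Heading, MapMatch}.
Children of GPS: Odometry, Pose, WheelEnc.
Co-parents of GPS (other parents of its children):
  Odometry also has parents Camera, MapMatch.
  parents(WheelEnc) \ {GPS} = {Camera, Heading, MapMatch, Sonar}.
  Pose also has parents MapMatch, Odometry, Radar.
MB(GPS) = {Camera, Heading, MapMatch, Odometry, Pose, Radar, Sonar, WheelEnc}.
IMU is neither a parent, child, nor co-parent of GPS, so it does not belong.

IMU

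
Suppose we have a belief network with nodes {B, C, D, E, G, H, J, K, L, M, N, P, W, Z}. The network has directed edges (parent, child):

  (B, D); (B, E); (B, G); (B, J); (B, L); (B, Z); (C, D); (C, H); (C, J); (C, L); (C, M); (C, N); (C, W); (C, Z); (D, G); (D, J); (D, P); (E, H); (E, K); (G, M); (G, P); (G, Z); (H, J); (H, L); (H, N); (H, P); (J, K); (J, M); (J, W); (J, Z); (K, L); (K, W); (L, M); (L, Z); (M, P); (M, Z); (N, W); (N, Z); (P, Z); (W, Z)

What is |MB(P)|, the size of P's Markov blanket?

11

P has parents D, G, H, M.
P has child Z.
For each child, the remaining parents (spouses of P):
  Z also has parents B, C, G, J, L, M, N, W.
MB(P) = {B, C, D, G, H, J, L, M, N, W, Z}, which has 11 nodes.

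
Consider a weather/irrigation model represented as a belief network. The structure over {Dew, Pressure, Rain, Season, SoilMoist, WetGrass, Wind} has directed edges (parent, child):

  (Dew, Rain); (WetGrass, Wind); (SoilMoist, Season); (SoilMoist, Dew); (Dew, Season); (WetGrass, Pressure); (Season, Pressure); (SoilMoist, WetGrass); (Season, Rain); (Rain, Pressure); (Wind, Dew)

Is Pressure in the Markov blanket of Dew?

Parents of Dew: SoilMoist, Wind.
Dew's children: Rain, Season.
For each child, the remaining parents (spouses of Dew):
  parents(Season) \ {Dew} = {SoilMoist}.
  Rain's other parent is Season.
MB(Dew) = {Rain, Season, SoilMoist, Wind}; Pressure is not in this set.

No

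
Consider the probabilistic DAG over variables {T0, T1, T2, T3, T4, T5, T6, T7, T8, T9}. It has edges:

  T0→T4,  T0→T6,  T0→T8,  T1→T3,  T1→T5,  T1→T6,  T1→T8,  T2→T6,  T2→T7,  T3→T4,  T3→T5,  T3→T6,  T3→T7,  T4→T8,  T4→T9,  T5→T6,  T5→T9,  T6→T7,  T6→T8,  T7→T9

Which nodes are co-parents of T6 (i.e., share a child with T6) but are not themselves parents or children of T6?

{T4}

Children of T6: T7, T8.
  T7: T2, T3
  T8: T0, T1, T4
Excluding nodes already adjacent to T6 (T0, T1, T2, T3, T5, T7, T8), the co-parent-only contribution is {T4}.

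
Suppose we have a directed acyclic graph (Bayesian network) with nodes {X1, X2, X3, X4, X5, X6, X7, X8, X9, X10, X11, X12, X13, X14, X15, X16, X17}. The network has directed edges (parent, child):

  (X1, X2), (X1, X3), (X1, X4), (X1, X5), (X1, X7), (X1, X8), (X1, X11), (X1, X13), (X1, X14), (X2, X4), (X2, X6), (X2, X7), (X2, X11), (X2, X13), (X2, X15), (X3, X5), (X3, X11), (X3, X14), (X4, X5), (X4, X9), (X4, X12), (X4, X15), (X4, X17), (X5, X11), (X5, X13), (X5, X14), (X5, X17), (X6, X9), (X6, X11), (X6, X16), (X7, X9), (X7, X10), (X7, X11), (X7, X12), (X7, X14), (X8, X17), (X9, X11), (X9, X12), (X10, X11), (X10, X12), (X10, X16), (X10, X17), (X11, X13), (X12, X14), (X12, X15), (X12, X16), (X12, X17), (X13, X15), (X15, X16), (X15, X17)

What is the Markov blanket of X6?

Parents of X6: X2.
X6 has children X9, X11, X16.
Parents of each child, excluding X6:
  X9 also has parents X4, X7.
  parents(X11) \ {X6} = {X1, X2, X3, X5, X7, X9, X10}.
  parents(X16) \ {X6} = {X10, X12, X15}.
So the Markov blanket of X6 is {X1, X2, X3, X4, X5, X7, X9, X10, X11, X12, X15, X16}.

{X1, X2, X3, X4, X5, X7, X9, X10, X11, X12, X15, X16}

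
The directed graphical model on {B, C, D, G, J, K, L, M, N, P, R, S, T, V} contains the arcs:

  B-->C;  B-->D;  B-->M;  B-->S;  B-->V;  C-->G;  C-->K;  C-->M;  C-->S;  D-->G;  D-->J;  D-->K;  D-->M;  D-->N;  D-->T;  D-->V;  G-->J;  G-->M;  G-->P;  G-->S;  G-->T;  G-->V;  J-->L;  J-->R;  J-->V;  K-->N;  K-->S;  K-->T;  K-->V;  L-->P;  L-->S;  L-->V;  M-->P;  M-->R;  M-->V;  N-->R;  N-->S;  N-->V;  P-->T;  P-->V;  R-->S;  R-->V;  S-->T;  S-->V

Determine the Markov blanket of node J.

{B, D, G, K, L, M, N, P, R, S, V}

The Markov blanket of a node is its parents, its children, and the other parents of its children.
Parents of J: D, G.
Ch(J) = {L, R, V}.
Parents of each child, excluding J:
  L: no additional parents.
  parents(R) \ {J} = {M, N}.
  parents(V) \ {J} = {B, D, G, K, L, M, N, P, R, S}.
Taking the union gives {B, D, G, K, L, M, N, P, R, S, V}.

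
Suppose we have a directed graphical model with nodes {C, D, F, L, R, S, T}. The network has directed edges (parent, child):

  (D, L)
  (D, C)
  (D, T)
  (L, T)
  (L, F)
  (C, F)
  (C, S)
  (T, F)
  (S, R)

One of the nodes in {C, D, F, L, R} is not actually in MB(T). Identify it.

R

Parents of T: D, L.
T has child F.
Other parents of T's children:
  parents(F) \ {T} = {C, L}.
MB(T) = {C, D, F, L}.
R is neither a parent, child, nor co-parent of T, so it does not belong.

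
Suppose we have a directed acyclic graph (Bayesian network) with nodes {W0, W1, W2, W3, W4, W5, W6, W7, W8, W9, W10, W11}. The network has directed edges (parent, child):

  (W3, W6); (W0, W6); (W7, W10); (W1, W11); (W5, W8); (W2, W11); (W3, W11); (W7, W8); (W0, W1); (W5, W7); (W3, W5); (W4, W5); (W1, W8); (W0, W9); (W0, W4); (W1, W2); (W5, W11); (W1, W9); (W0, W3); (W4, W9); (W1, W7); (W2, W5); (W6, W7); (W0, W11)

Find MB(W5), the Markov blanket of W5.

By definition, MB(W5) is built from W5's parents, W5's children, and the co-parents of W5.
W5 has parents W2, W3, W4.
W5's children: W7, W8, W11.
For each child, the remaining parents (spouses of W5):
  W7 also has parents W1, W6.
  W8 also has parents W1, W7.
  parents(W11) \ {W5} = {W0, W1, W2, W3}.
So the Markov blanket of W5 is {W0, W1, W2, W3, W4, W6, W7, W8, W11}.

{W0, W1, W2, W3, W4, W6, W7, W8, W11}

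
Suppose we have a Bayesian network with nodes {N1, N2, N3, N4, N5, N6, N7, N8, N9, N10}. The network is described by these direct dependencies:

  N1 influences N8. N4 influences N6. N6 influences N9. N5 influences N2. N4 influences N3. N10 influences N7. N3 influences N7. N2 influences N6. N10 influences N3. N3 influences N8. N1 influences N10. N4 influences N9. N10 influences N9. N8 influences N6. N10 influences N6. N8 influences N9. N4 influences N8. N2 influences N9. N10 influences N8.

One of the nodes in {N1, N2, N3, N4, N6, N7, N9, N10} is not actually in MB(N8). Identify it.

Pa(N8) = {N1, N3, N4, N10}.
Children of N8: N6, N9.
Other parents of N8's children:
  N6: N2, N4, N10
  N9: N2, N4, N6, N10
MB(N8) = {N1, N2, N3, N4, N6, N9, N10}.
N7 is neither a parent, child, nor co-parent of N8, so it does not belong.

N7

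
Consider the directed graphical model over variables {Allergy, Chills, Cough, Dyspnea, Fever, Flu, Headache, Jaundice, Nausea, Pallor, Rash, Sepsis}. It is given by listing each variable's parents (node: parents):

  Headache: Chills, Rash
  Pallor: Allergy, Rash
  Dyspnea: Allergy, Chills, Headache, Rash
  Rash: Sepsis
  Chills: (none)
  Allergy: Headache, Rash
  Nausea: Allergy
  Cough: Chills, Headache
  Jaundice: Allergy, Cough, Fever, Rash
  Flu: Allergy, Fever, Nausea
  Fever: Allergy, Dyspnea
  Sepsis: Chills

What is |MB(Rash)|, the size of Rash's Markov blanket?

9

By definition, MB(Rash) is built from Rash's parents, Rash's children, and the co-parents of Rash.
Parents of Rash: Sepsis.
Children of Rash: Allergy, Dyspnea, Headache, Jaundice, Pallor.
Parents of each child, excluding Rash:
  parents(Headache) \ {Rash} = {Chills}.
  Allergy's other parent is Headache.
  parents(Pallor) \ {Rash} = {Allergy}.
  Dyspnea's other parents are Allergy, Chills, Headache.
  parents(Jaundice) \ {Rash} = {Allergy, Cough, Fever}.
MB(Rash) = {Allergy, Chills, Cough, Dyspnea, Fever, Headache, Jaundice, Pallor, Sepsis}, which has 9 nodes.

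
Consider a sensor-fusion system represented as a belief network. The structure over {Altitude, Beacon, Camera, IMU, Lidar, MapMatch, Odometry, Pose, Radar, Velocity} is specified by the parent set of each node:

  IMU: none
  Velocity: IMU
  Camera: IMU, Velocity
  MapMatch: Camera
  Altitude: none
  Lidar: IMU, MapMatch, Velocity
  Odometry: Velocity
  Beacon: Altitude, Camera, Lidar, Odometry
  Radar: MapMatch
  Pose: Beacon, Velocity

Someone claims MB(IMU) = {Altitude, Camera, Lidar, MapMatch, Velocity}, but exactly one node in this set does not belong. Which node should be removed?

Altitude

IMU's parents: none.
IMU has children Camera, Lidar, Velocity.
Other parents of IMU's children:
  Velocity: no additional parents.
  Camera also has parent Velocity.
  Lidar also has parents MapMatch, Velocity.
MB(IMU) = {Camera, Lidar, MapMatch, Velocity}.
Altitude is neither a parent, child, nor co-parent of IMU, so it does not belong.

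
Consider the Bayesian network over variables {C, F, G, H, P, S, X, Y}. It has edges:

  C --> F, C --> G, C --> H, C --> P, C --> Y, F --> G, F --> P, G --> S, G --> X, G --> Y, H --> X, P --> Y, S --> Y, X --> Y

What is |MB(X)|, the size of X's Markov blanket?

6

Ch(X) = {Y}.
X has parents G, H.
Co-parents of X (other parents of its children):
  Y: C, G, P, S
MB(X) = {C, G, H, P, S, Y}, which has 6 nodes.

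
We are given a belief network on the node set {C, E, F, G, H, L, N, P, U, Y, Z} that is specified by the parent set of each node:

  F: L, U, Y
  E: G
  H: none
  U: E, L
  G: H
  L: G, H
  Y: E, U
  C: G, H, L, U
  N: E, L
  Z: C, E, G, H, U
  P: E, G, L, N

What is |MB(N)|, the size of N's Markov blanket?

The Markov blanket of a node is its parents, its children, and the other parents of its children.
N's children: P.
N has parents E, L.
For each child, the remaining parents (spouses of N):
  P also has parents E, G, L.
MB(N) = {E, G, L, P}, which has 4 nodes.

4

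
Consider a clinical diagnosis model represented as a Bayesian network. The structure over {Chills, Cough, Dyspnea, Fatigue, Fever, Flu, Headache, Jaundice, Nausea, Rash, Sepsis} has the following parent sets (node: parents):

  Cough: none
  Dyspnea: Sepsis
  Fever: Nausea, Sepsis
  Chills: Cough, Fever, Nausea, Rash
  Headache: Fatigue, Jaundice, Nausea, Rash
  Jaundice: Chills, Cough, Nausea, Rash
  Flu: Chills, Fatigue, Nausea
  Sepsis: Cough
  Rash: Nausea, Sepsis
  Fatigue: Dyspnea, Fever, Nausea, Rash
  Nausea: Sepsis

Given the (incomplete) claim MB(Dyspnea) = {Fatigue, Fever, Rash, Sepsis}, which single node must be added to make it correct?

Nausea

Ch(Dyspnea) = {Fatigue}.
Pa(Dyspnea) = {Sepsis}.
Parents of each child, excluding Dyspnea:
  Fatigue's other parents are Fever, Nausea, Rash.
MB(Dyspnea) = {Fatigue, Fever, Nausea, Rash, Sepsis}.
Comparing with the claimed set, Nausea is missing.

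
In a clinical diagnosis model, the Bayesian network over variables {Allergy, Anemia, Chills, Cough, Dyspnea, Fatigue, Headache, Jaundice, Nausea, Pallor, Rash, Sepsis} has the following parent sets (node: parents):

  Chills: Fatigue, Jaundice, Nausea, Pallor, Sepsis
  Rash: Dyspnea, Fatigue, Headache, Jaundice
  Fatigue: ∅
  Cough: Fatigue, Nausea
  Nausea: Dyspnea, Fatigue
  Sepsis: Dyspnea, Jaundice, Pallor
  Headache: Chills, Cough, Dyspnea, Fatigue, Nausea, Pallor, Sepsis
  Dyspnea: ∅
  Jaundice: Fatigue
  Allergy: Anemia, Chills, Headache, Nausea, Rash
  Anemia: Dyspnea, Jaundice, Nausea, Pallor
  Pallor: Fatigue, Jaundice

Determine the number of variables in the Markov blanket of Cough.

The Markov blanket of a node is its parents, its children, and the other parents of its children.
Cough's parents: Fatigue, Nausea.
Ch(Cough) = {Headache}.
For each child, the remaining parents (spouses of Cough):
  Headache: Chills, Dyspnea, Fatigue, Nausea, Pallor, Sepsis
MB(Cough) = {Chills, Dyspnea, Fatigue, Headache, Nausea, Pallor, Sepsis}, which has 7 nodes.

7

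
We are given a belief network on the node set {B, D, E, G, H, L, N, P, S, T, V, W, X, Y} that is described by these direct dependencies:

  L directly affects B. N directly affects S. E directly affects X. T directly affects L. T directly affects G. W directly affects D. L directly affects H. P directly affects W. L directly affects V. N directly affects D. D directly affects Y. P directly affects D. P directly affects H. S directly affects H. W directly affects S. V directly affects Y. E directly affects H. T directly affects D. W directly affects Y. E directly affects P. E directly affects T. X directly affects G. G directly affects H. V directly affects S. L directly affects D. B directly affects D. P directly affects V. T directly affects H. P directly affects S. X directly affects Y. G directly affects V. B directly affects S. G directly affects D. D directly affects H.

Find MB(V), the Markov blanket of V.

{B, D, G, L, N, P, S, W, X, Y}

The Markov blanket of a node is its parents, its children, and the other parents of its children.
V's parents: G, L, P.
V has children S, Y.
For each child, the remaining parents (spouses of V):
  S also has parents B, N, P, W.
  Y also has parents D, W, X.
Union: {G, L, P} ∪ {S, Y} ∪ {B, D, N, P, W, X} = {B, D, G, L, N, P, S, W, X, Y}.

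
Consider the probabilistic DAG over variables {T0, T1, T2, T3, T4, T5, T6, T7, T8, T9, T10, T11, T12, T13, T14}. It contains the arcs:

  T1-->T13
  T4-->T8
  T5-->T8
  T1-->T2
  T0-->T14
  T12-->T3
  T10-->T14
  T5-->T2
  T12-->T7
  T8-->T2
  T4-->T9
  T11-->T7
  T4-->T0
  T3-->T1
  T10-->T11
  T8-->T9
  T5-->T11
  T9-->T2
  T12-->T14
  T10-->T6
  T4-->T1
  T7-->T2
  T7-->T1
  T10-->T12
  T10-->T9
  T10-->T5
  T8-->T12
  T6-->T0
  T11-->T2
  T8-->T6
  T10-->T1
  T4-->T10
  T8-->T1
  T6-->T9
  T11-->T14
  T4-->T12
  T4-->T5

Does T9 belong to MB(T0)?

No

A node's Markov blanket = Pa ∪ Ch ∪ (parents of Ch other than the node itself).
T0 has parents T4, T6.
Ch(T0) = {T14}.
Parents of each child, excluding T0:
  T14 also has parents T10, T11, T12.
MB(T0) = {T4, T6, T10, T11, T12, T14}; T9 is not in this set.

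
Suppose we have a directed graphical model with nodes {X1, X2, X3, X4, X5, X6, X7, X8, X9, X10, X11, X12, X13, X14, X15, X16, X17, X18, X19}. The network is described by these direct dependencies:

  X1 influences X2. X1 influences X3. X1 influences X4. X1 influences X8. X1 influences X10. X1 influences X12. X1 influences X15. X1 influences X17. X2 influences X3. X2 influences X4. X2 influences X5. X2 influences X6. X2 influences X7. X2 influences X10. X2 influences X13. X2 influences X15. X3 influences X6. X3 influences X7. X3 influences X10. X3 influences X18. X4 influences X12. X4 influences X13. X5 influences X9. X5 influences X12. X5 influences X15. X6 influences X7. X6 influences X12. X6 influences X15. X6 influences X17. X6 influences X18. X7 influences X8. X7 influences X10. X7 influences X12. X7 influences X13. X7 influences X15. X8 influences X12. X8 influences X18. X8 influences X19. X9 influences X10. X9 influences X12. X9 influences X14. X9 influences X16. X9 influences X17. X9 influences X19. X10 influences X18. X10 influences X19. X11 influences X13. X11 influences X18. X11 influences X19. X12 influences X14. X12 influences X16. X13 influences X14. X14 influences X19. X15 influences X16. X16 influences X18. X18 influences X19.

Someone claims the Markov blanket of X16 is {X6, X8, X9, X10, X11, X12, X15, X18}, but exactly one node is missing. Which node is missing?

X3

The Markov blanket of a node is its parents, its children, and the other parents of its children.
X16's parents: X9, X12, X15.
Ch(X16) = {X18}.
For each child, the remaining parents (spouses of X16):
  parents(X18) \ {X16} = {X3, X6, X8, X10, X11}.
MB(X16) = {X3, X6, X8, X9, X10, X11, X12, X15, X18}.
Comparing with the claimed set, X3 is missing.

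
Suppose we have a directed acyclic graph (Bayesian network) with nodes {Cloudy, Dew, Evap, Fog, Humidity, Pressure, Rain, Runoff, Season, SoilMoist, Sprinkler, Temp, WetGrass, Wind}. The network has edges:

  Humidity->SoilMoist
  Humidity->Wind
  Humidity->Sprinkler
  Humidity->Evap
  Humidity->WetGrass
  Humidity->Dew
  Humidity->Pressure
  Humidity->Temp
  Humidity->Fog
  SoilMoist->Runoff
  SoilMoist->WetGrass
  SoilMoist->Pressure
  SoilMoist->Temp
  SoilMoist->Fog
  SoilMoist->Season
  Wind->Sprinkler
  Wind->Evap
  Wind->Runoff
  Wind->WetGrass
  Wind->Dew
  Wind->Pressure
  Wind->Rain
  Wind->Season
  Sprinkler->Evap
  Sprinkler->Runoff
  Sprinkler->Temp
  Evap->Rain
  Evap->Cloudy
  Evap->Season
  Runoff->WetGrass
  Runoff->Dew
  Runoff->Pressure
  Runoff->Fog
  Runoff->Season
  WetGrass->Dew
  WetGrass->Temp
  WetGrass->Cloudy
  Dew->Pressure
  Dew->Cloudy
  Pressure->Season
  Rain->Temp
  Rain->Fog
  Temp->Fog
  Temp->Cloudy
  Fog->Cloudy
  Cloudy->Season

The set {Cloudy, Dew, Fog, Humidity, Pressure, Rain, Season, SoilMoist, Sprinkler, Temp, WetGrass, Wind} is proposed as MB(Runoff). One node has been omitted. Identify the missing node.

Evap

Runoff has parents SoilMoist, Sprinkler, Wind.
Ch(Runoff) = {Dew, Fog, Pressure, Season, WetGrass}.
Other parents of Runoff's children:
  WetGrass also has parents Humidity, SoilMoist, Wind.
  parents(Dew) \ {Runoff} = {Humidity, WetGrass, Wind}.
  Pressure also has parents Dew, Humidity, SoilMoist, Wind.
  Fog also has parents Humidity, Rain, SoilMoist, Temp.
  parents(Season) \ {Runoff} = {Cloudy, Evap, Pressure, SoilMoist, Wind}.
MB(Runoff) = {Cloudy, Dew, Evap, Fog, Humidity, Pressure, Rain, Season, SoilMoist, Sprinkler, Temp, WetGrass, Wind}.
Comparing with the claimed set, Evap is missing.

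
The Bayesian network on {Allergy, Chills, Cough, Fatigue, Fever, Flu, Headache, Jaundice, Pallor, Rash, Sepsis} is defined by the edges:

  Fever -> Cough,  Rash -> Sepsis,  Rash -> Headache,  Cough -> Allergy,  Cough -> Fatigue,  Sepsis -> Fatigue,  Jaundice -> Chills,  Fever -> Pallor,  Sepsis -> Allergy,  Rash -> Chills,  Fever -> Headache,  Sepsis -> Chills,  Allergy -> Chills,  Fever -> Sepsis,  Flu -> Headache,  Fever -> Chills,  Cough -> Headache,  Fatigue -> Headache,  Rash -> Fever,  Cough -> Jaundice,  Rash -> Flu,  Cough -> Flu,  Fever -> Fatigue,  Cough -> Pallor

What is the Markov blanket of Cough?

A node's Markov blanket = Pa ∪ Ch ∪ (parents of Ch other than the node itself).
Cough has parent Fever.
Ch(Cough) = {Allergy, Fatigue, Flu, Headache, Jaundice, Pallor}.
Co-parents of Cough (other parents of its children):
  Fatigue's other parents are Fever, Sepsis.
  Allergy's other parent is Sepsis.
  Flu's other parent is Rash.
  Jaundice: no additional parents.
  Headache also has parents Fatigue, Fever, Flu, Rash.
  parents(Pallor) \ {Cough} = {Fever}.
Union: {Fever} ∪ {Allergy, Fatigue, Flu, Headache, Jaundice, Pallor} ∪ {Fatigue, Fever, Flu, Rash, Sepsis} = {Allergy, Fatigue, Fever, Flu, Headache, Jaundice, Pallor, Rash, Sepsis}.

{Allergy, Fatigue, Fever, Flu, Headache, Jaundice, Pallor, Rash, Sepsis}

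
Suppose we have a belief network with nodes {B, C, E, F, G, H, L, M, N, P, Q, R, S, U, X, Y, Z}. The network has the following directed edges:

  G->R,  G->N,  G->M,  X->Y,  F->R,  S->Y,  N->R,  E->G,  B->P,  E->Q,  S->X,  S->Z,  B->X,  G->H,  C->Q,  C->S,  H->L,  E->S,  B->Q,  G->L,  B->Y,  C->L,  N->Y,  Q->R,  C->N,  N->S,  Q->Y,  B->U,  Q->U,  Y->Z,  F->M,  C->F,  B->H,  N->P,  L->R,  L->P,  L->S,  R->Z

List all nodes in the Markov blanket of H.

{B, C, G, L}

A node's Markov blanket = Pa ∪ Ch ∪ (parents of Ch other than the node itself).
H has child L.
Pa(H) = {B, G}.
Parents of each child, excluding H:
  parents(L) \ {H} = {C, G}.
MB(H) = {B, C, G, L}.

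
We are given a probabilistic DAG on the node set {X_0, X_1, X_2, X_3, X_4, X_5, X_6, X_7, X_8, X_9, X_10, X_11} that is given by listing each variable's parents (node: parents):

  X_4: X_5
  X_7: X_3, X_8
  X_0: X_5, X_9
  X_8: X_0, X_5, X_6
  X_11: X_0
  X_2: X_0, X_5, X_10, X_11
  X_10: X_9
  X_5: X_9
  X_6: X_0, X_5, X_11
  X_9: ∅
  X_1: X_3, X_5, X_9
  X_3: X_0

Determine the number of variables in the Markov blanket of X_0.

A node's Markov blanket = Pa ∪ Ch ∪ (parents of Ch other than the node itself).
X_0's parents: X_5, X_9.
X_0's children: X_2, X_3, X_6, X_8, X_11.
For each child, the remaining parents (spouses of X_0):
  X_11: —
  X_2: X_5, X_10, X_11
  X_6: X_5, X_11
  X_8: X_5, X_6
  X_3: —
MB(X_0) = {X_2, X_3, X_5, X_6, X_8, X_9, X_10, X_11}, which has 8 nodes.

8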